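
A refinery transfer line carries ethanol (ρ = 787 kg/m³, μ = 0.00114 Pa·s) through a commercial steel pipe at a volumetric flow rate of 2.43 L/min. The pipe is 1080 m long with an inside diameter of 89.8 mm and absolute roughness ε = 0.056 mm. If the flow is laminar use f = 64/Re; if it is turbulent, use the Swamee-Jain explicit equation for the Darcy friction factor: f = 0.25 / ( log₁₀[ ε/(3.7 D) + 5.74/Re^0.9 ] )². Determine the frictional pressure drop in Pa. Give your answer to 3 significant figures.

Q = 2.43 L/min = 2.43/60000 = 4.05e-05 m³/s.
Cross-sectional area A = πD²/4 = π(0.0898)²/4 = 0.006333 m²; mean velocity V = Q/A = 4.05e-05/0.006333 = 0.006395 m/s.
Reynolds number Re = ρVD/μ = 787 · 0.006395 · 0.0898 / 0.00114 = 396.4.
Re < 2300 → laminar flow, so f = 64/Re = 64/396.4 = 0.1614 (the turbulent correlation is not needed).
Darcy-Weisbach: ΔP = f(L/D)(ρV²/2) = 0.1614·(1080/0.0898)·(787·0.006395²/2) = 0.1614·1.203e+04·0.01609 = 31.24 Pa.

ΔP ≈ 31.2 Pa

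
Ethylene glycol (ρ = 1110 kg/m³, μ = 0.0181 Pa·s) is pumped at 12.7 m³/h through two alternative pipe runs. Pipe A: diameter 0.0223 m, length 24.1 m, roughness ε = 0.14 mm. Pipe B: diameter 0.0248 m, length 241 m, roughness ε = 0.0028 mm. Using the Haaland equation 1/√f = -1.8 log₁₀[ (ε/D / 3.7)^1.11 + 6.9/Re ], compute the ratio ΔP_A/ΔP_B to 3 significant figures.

Pipe A: V = Q/A = 0.003528/0.0003906 = 9.032 m/s; Re = 1.235e+04; ε/D = 0.00628; Haaland → f = 0.03789; ΔP_A = f(L/D)(ρV²/2) = 1.854e+06 Pa.
Pipe B: V = Q/A = 0.003528/0.0004831 = 7.303 m/s; Re = 1.111e+04; ε/D = 0.000113; Haaland → f = 0.03014; ΔP_B = f(L/D)(ρV²/2) = 8.67e+06 Pa.
ΔP_A/ΔP_B = 1.854e+06/8.67e+06 = 0.214.

ΔP_A/ΔP_B ≈ 0.214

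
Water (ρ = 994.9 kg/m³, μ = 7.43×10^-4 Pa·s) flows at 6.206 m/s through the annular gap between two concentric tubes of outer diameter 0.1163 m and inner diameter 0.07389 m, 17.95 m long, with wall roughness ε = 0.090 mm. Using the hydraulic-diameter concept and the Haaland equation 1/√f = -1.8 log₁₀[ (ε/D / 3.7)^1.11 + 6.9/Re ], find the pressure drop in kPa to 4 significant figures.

ΔP ≈ 196.9 kPa

Hydraulic diameter D_h = 4A/P = D_o - D_i = 0.1163 - 0.07389 = 0.04241 m.
Re = ρVD_h/μ = 994.9·6.206·0.04241/0.000743 = 3.524e+05.
ε/D_h = 9e-05/0.04241 = 0.00212; Haaland gives 1/√f = -1.8 log₁₀[0.000252+1.96e-05] = 6.418, so f = 0.02428.
ΔP = f(L/D_h)(ρV²/2) = 0.02428·17.95/0.04241·1.916e+04 = 1.969e+05 Pa.
ΔP = 196.9 kPa.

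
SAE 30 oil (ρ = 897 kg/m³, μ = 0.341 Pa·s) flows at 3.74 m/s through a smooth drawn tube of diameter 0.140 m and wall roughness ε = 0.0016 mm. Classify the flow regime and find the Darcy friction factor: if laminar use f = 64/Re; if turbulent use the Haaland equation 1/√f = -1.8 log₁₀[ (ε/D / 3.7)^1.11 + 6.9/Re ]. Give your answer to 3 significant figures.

Re = ρVD/μ = 897·3.74·0.14/0.341 = 1377.
Re < 2300 → laminar, so f = 64/Re = 0.04647 (roughness is irrelevant in laminar flow).

f ≈ 0.0465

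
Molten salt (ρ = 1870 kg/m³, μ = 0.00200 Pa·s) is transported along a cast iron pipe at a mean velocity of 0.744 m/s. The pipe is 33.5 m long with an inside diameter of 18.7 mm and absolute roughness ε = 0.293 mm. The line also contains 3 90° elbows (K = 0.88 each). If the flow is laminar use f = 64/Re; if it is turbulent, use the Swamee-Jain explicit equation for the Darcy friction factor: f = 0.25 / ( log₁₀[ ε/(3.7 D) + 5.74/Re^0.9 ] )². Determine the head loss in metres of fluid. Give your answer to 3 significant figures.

h_f ≈ 2.53 m

Reynolds number Re = ρVD/μ = 1870 · 0.744 · 0.0187 / 0.002 = 1.301e+04.
Re > 4000 → turbulent. Relative roughness ε/D = 0.000293/0.0187 = 0.0157. Swamee-Jain: f = 0.25/(log₁₀[0.0157/3.7 + 5.74/1.301e+04^0.9])² = 0.25/(log₁₀[0.00423 + 0.00114])² = 0.25/(-2.27)² = 0.04852.
Total minor-loss coefficient ΣK = 3·0.88 = 2.64.
ΔP = [f·L/D + ΣK]·(ρV²/2) = [0.04852·33.5/0.0187 + 2.64]·(1870·0.744²/2) = [86.93 + 2.64]·517.6 = 4.636e+04 Pa.
Head loss h_f = ΔP/(ρg) = 4.636e+04/(1870·9.81) = 2.53 m.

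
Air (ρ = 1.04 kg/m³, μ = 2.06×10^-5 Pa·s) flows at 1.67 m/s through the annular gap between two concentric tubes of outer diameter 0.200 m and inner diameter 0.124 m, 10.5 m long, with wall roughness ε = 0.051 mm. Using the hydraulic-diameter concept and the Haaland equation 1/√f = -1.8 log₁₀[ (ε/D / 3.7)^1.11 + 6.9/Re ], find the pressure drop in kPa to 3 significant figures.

ΔP ≈ 0.00715 kPa

Hydraulic diameter D_h = 4A/P = D_o - D_i = 0.2 - 0.124 = 0.076 m.
Re = ρVD_h/μ = 1.04·1.67·0.076/2.06e-05 = 6408.
ε/D_h = 5.1e-05/0.076 = 0.000671; Haaland gives 1/√f = -1.8 log₁₀[7.03e-05+0.00108] = 5.293, so f = 0.0357.
ΔP = f(L/D_h)(ρV²/2) = 0.0357·10.5/0.076·1.45 = 7.153 Pa.
ΔP = 0.00715 kPa.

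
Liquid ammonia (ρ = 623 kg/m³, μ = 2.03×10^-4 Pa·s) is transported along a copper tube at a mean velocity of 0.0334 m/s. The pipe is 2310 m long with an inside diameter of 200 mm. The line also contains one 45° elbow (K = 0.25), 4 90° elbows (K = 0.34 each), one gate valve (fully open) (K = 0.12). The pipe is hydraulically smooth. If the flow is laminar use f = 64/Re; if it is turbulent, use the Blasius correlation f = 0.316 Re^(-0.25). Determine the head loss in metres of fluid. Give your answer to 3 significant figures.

h_f ≈ 0.0174 m

Reynolds number Re = ρVD/μ = 623 · 0.0334 · 0.2 / 0.000203 = 2.05e+04.
Re > 4000 → turbulent. Smooth-pipe (Blasius): f = 0.316 Re^(-0.25) = 0.316/(2.05e+04)^0.25 = 0.02641.
Total minor-loss coefficient ΣK = 1·0.25 + 4·0.34 + 1·0.12 = 1.73.
ΔP = [f·L/D + ΣK]·(ρV²/2) = [0.02641·2310/0.2 + 1.73]·(623·0.0334²/2) = [305 + 1.73]·0.3475 = 106.6 Pa.
Head loss h_f = ΔP/(ρg) = 106.6/(623·9.81) = 0.0174 m.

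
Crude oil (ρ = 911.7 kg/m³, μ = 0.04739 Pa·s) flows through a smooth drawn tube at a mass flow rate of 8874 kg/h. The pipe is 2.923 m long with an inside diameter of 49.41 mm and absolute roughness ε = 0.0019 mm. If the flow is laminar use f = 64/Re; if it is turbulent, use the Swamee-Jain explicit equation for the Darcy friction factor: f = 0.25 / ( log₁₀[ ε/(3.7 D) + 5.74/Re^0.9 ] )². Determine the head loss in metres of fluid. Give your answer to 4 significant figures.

h_f ≈ 0.2863 m

ṁ = 8874 kg/h = 8874/3600 = 2.465 kg/s.
A = πD²/4 = π(0.04941)²/4 = 0.001917 m²; mean velocity V = ṁ/(ρA) = 2.465/(911.7 · 0.001917) = 1.41 m/s.
Reynolds number Re = ρVD/μ = 911.7 · 1.41 · 0.04941 / 0.0474 = 1340.
Re < 2300 → laminar flow, so f = 64/Re = 64/1340 = 0.04775 (the turbulent correlation is not needed).
Darcy-Weisbach: ΔP = f(L/D)(ρV²/2) = 0.04775·(2.923/0.04941)·(911.7·1.41²/2) = 0.04775·59.16·906.4 = 2560 Pa.
Head loss h_f = ΔP/(ρg) = 2560/(911.7·9.81) = 0.2863 m.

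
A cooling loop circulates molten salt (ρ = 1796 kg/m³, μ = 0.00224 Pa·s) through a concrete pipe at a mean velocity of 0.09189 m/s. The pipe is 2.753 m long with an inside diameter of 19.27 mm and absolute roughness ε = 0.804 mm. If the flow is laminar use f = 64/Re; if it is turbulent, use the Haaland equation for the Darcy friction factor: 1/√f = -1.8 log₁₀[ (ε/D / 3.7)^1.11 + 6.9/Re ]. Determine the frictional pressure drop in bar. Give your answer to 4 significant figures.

ΔP ≈ 4.883×10^-4 bar

Reynolds number Re = ρVD/μ = 1796 · 0.09189 · 0.01927 / 0.00224 = 1420.
Re < 2300 → laminar flow, so f = 64/Re = 64/1420 = 0.04508 (the turbulent correlation is not needed).
Darcy-Weisbach: ΔP = f(L/D)(ρV²/2) = 0.04508·(2.753/0.01927)·(1796·0.09189²/2) = 0.04508·142.9·7.583 = 48.83 Pa.
ΔP = 48.83 Pa = 4.883×10^-4 bar.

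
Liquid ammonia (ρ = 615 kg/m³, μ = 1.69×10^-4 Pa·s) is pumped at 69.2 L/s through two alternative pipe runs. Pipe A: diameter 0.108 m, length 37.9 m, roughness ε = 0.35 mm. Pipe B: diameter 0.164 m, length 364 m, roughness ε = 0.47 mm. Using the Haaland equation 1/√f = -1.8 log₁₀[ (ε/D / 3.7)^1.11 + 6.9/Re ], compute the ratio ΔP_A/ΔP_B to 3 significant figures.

Pipe A: V = Q/A = 0.0692/0.009161 = 7.554 m/s; Re = 2.969e+06; ε/D = 0.00324; Haaland → f = 0.02683; ΔP_A = f(L/D)(ρV²/2) = 1.652e+05 Pa.
Pipe B: V = Q/A = 0.0692/0.02112 = 3.276 m/s; Re = 1.955e+06; ε/D = 0.00287; Haaland → f = 0.02595; ΔP_B = f(L/D)(ρV²/2) = 1.901e+05 Pa.
ΔP_A/ΔP_B = 1.652e+05/1.901e+05 = 0.869.

ΔP_A/ΔP_B ≈ 0.869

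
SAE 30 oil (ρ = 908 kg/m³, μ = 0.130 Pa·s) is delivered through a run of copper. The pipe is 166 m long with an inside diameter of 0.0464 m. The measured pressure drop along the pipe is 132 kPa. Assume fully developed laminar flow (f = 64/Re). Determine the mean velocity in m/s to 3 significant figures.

For laminar flow, f = 64/Re with Re = ρVD/μ, so Darcy-Weisbach reduces to ΔP = 32μLV/D². Solving for V: V = ΔP·D²/(32μL) = 1.32e+05·(0.0464)²/(32·0.13·166) = 0.4115 m/s.
Check: Re = ρVD/μ = 908·0.4115·0.0464/0.13 = 133.4 < 2300, so the laminar assumption holds.

V ≈ 0.412 m/s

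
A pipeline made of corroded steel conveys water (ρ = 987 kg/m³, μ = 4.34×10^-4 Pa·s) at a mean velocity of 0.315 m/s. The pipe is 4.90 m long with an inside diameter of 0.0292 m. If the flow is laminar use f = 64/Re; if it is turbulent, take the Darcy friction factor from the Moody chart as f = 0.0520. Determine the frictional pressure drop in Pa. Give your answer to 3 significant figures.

ΔP ≈ 427 Pa

Reynolds number Re = ρVD/μ = 987 · 0.315 · 0.0292 / 0.000434 = 2.092e+04.
Re > 4000 → turbulent; use the Moody-chart value f = 0.0520.
Darcy-Weisbach: ΔP = f(L/D)(ρV²/2) = 0.052·(4.9/0.0292)·(987·0.315²/2) = 0.052·167.8·48.97 = 427.3 Pa.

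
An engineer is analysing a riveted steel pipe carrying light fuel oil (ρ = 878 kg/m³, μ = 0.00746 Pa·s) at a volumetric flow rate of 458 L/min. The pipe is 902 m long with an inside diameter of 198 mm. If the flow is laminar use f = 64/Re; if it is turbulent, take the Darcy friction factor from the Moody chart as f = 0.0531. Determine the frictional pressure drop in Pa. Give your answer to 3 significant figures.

Q = 458 L/min = 458/60000 = 0.007633 m³/s.
Cross-sectional area A = πD²/4 = π(0.198)²/4 = 0.03079 m²; mean velocity V = Q/A = 0.007633/0.03079 = 0.2479 m/s.
Reynolds number Re = ρVD/μ = 878 · 0.2479 · 0.198 / 0.00746 = 5777.
Re > 4000 → turbulent; use the Moody-chart value f = 0.0531.
Darcy-Weisbach: ΔP = f(L/D)(ρV²/2) = 0.0531·(902/0.198)·(878·0.2479²/2) = 0.0531·4556·26.98 = 6527 Pa.

ΔP ≈ 6530 Pa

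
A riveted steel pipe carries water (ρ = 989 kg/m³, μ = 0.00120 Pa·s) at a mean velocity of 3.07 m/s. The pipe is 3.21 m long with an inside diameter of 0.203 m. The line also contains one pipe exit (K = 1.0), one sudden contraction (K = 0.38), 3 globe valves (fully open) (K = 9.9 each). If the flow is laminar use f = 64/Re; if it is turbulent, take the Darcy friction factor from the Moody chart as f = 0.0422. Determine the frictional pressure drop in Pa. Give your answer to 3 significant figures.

Reynolds number Re = ρVD/μ = 989 · 3.07 · 0.203 / 0.0012 = 5.136e+05.
Re > 4000 → turbulent; use the Moody-chart value f = 0.0422.
Total minor-loss coefficient ΣK = 1·1 + 1·0.38 + 3·9.9 = 31.1.
ΔP = [f·L/D + ΣK]·(ρV²/2) = [0.0422·3.21/0.203 + 31.1]·(989·3.07²/2) = [0.6673 + 31.1]·4661 = 1.48e+05 Pa.

ΔP ≈ 148000 Pa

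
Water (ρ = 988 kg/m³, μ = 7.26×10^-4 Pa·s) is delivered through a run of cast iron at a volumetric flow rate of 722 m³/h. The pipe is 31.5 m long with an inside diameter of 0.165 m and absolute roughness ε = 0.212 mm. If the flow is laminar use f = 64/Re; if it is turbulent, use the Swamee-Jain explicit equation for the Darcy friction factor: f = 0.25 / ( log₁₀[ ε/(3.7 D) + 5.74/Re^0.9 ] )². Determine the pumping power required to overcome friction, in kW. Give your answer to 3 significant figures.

Q = 722 m³/h = 722/3600 = 0.2006 m³/s.
Cross-sectional area A = πD²/4 = π(0.165)²/4 = 0.02138 m²; mean velocity V = Q/A = 0.2006/0.02138 = 9.379 m/s.
Reynolds number Re = ρVD/μ = 988 · 9.379 · 0.165 / 0.000726 = 2.106e+06.
Re > 4000 → turbulent. Relative roughness ε/D = 0.000212/0.165 = 0.00128. Swamee-Jain: f = 0.25/(log₁₀[0.00128/3.7 + 5.74/2.106e+06^0.9])² = 0.25/(log₁₀[0.000347 + 1.17e-05])² = 0.25/(-3.445)² = 0.02107.
Darcy-Weisbach: ΔP = f(L/D)(ρV²/2) = 0.02107·(31.5/0.165)·(988·9.379²/2) = 0.02107·190.9·4.346e+04 = 1.748e+05 Pa.
Pumping power P = QΔP = 0.2006·1.748e+05 = 35050 W = 35.1 kW.

P ≈ 35.1 kW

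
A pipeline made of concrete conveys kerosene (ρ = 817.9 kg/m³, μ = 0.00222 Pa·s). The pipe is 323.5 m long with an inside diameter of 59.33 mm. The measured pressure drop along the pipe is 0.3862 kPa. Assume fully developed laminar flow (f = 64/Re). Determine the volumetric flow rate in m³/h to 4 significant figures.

For laminar flow, f = 64/Re with Re = ρVD/μ, so Darcy-Weisbach reduces to ΔP = 32μLV/D². Solving for V: V = ΔP·D²/(32μL) = 386.2·(0.05933)²/(32·0.00222·323.5) = 0.05915 m/s.
Check: Re = ρVD/μ = 817.9·0.05915·0.05933/0.00222 = 1293 < 2300, so the laminar assumption holds.
Q = V·A = 0.05915·(π/4·0.05933²) = 0.0001635 m³/s = 0.5887 m³/h.

Q ≈ 0.5887 m³/h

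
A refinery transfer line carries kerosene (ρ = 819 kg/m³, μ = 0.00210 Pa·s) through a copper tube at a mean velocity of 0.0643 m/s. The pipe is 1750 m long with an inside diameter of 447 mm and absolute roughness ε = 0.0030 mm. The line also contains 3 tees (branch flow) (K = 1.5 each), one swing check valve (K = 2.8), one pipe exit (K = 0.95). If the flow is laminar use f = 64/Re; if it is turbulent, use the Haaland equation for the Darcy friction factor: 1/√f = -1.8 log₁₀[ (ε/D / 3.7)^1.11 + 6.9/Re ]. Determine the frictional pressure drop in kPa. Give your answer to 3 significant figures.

Reynolds number Re = ρVD/μ = 819 · 0.0643 · 0.447 / 0.0021 = 1.121e+04.
Re > 4000 → turbulent. Relative roughness ε/D = 3e-06/0.447 = 6.71e-06. Haaland: 1/√f = -1.8 log₁₀[(6.71e-06/3.7)^1.11 + 6.9/1.121e+04] = -1.8 log₁₀[4.24e-07 + 0.000616] = 5.779, so f = 0.02995.
Total minor-loss coefficient ΣK = 3·1.5 + 1·2.8 + 1·0.95 = 8.25.
ΔP = [f·L/D + ΣK]·(ρV²/2) = [0.02995·1750/0.447 + 8.25]·(819·0.0643²/2) = [117.2 + 8.25]·1.693 = 212.5 Pa.
ΔP = 212.5 Pa = 0.212 kPa.

ΔP ≈ 0.212 kPa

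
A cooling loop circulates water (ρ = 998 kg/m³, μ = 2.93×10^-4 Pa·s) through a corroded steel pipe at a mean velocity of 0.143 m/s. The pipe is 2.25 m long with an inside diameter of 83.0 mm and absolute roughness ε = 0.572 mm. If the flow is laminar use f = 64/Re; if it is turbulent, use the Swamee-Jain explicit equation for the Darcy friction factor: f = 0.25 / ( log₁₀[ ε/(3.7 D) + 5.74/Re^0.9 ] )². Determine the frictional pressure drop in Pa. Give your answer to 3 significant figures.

ΔP ≈ 9.90 Pa

Reynolds number Re = ρVD/μ = 998 · 0.143 · 0.083 / 0.000293 = 4.043e+04.
Re > 4000 → turbulent. Relative roughness ε/D = 0.000572/0.083 = 0.00689. Swamee-Jain: f = 0.25/(log₁₀[0.00689/3.7 + 5.74/4.043e+04^0.9])² = 0.25/(log₁₀[0.00186 + 0.00041])² = 0.25/(-2.643)² = 0.03578.
Darcy-Weisbach: ΔP = f(L/D)(ρV²/2) = 0.03578·(2.25/0.083)·(998·0.143²/2) = 0.03578·27.11·10.2 = 9.896 Pa.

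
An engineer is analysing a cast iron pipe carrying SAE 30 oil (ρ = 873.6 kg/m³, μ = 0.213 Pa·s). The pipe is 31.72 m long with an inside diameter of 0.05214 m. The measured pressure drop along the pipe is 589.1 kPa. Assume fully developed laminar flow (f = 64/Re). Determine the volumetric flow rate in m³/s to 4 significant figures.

Q ≈ 0.01582 m³/s

For laminar flow, f = 64/Re with Re = ρVD/μ, so Darcy-Weisbach reduces to ΔP = 32μLV/D². Solving for V: V = ΔP·D²/(32μL) = 5.891e+05·(0.05214)²/(32·0.213·31.72) = 7.407 m/s.
Check: Re = ρVD/μ = 873.6·7.407·0.05214/0.213 = 1584 < 2300, so the laminar assumption holds.
Q = V·A = 7.407·(π/4·0.05214²) = 0.01582 m³/s = 0.01582 m³/s.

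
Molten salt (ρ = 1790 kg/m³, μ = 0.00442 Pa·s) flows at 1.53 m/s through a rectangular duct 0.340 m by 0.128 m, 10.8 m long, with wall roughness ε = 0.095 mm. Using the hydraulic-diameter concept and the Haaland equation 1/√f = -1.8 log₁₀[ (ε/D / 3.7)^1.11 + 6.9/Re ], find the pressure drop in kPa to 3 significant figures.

Hydraulic diameter D_h = 4A/P = 4·(0.34·0.128)/(2·(0.34+0.128)) = 0.1741/0.936 = 0.186 m.
Re = ρVD_h/μ = 1790·1.53·0.186/0.00442 = 1.152e+05.
ε/D_h = 9.5e-05/0.186 = 0.000511; Haaland gives 1/√f = -1.8 log₁₀[5.19e-05+5.99e-05] = 7.113, so f = 0.01977.
ΔP = f(L/D_h)(ρV²/2) = 0.01977·10.8/0.186·2095 = 2405 Pa.
ΔP = 2.40 kPa.

ΔP ≈ 2.40 kPa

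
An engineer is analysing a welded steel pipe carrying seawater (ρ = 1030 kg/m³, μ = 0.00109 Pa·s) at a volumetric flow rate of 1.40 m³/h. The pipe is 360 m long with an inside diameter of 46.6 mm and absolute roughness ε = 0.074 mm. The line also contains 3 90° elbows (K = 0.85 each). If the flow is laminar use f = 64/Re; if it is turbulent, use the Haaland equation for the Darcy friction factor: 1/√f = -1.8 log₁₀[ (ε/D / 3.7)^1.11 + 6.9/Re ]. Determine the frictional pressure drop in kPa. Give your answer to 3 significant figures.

ΔP ≈ 6.88 kPa

Q = 1.40 m³/h = 1.40/3600 = 0.0003889 m³/s.
Cross-sectional area A = πD²/4 = π(0.0466)²/4 = 0.001706 m²; mean velocity V = Q/A = 0.0003889/0.001706 = 0.228 m/s.
Reynolds number Re = ρVD/μ = 1030 · 0.228 · 0.0466 / 0.00109 = 1.004e+04.
Re > 4000 → turbulent. Relative roughness ε/D = 7.4e-05/0.0466 = 0.00159. Haaland: 1/√f = -1.8 log₁₀[(0.00159/3.7)^1.11 + 6.9/1.004e+04] = -1.8 log₁₀[0.000183 + 0.000687] = 5.509, so f = 0.03295.
Total minor-loss coefficient ΣK = 3·0.85 = 2.55.
ΔP = [f·L/D + ΣK]·(ρV²/2) = [0.03295·360/0.0466 + 2.55]·(1030·0.228²/2) = [254.6 + 2.55]·26.78 = 6885 Pa.
ΔP = 6885 Pa = 6.88 kPa.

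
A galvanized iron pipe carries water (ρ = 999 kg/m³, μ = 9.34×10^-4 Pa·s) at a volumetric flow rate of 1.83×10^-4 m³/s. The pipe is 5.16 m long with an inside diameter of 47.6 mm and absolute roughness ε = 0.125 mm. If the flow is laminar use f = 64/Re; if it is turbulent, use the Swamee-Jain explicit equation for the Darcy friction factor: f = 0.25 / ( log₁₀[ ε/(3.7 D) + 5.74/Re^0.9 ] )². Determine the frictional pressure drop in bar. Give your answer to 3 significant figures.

Cross-sectional area A = πD²/4 = π(0.0476)²/4 = 0.00178 m²; mean velocity V = Q/A = 0.000183/0.00178 = 0.1028 m/s.
Reynolds number Re = ρVD/μ = 999 · 0.1028 · 0.0476 / 0.000934 = 5236.
Re > 4000 → turbulent. Relative roughness ε/D = 0.000125/0.0476 = 0.00263. Swamee-Jain: f = 0.25/(log₁₀[0.00263/3.7 + 5.74/5236^0.9])² = 0.25/(log₁₀[0.00071 + 0.00258])² = 0.25/(-2.483)² = 0.04056.
Darcy-Weisbach: ΔP = f(L/D)(ρV²/2) = 0.04056·(5.16/0.0476)·(999·0.1028²/2) = 0.04056·108.4·5.282 = 23.23 Pa.
ΔP = 23.23 Pa = 2.32×10^-4 bar.

ΔP ≈ 2.32×10^-4 bar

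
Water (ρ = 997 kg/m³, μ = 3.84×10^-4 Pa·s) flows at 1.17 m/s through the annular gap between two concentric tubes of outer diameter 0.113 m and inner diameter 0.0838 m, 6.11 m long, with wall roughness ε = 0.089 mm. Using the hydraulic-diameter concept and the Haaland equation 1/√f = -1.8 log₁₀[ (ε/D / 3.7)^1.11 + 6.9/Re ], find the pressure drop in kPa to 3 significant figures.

ΔP ≈ 3.95 kPa

Hydraulic diameter D_h = 4A/P = D_o - D_i = 0.113 - 0.0838 = 0.0292 m.
Re = ρVD_h/μ = 997·1.17·0.0292/0.000384 = 8.87e+04.
ε/D_h = 8.9e-05/0.0292 = 0.00305; Haaland gives 1/√f = -1.8 log₁₀[0.000377+7.78e-05] = 6.016, so f = 0.02763.
ΔP = f(L/D_h)(ρV²/2) = 0.02763·6.11/0.0292·682.4 = 3946 Pa.
ΔP = 3.95 kPa.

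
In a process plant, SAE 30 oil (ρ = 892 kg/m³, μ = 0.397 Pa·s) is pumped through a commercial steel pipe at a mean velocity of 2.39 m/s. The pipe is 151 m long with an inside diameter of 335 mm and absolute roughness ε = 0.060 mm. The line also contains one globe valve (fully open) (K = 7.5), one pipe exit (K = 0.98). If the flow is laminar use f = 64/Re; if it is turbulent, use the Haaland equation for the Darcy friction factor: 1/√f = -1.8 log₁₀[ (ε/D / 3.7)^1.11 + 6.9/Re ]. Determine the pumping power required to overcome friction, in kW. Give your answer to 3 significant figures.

P ≈ 13.2 kW

Reynolds number Re = ρVD/μ = 892 · 2.39 · 0.335 / 0.397 = 1799.
Re < 2300 → laminar flow, so f = 64/Re = 64/1799 = 0.03558 (the turbulent correlation is not needed).
Total minor-loss coefficient ΣK = 1·7.5 + 1·0.98 = 8.48.
ΔP = [f·L/D + ΣK]·(ρV²/2) = [0.03558·151/0.335 + 8.48]·(892·2.39²/2) = [16.04 + 8.48]·2548 = 6.246e+04 Pa.
Q = V·A = 2.39·0.08814 = 0.2107 m³/s.
Pumping power P = QΔP = 0.2107·6.246e+04 = 13160 W = 13.2 kW.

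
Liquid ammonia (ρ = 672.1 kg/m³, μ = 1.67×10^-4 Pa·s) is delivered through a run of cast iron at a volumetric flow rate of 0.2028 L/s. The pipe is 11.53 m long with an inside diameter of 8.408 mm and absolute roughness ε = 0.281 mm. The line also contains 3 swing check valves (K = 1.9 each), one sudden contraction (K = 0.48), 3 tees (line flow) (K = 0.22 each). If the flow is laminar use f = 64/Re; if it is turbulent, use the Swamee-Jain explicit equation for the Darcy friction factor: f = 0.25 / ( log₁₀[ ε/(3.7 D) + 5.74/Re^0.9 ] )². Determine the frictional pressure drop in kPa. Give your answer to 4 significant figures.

ΔP ≈ 401.1 kPa

Q = 0.2028 L/s = 0.2028/1000 = 0.0002028 m³/s.
Cross-sectional area A = πD²/4 = π(0.008408)²/4 = 5.552e-05 m²; mean velocity V = Q/A = 0.0002028/5.552e-05 = 3.653 m/s.
Reynolds number Re = ρVD/μ = 672.1 · 3.653 · 0.008408 / 0.000167 = 1.236e+05.
Re > 4000 → turbulent. Relative roughness ε/D = 0.000281/0.008408 = 0.0334. Swamee-Jain: f = 0.25/(log₁₀[0.0334/3.7 + 5.74/1.236e+05^0.9])² = 0.25/(log₁₀[0.00903 + 0.00015])² = 0.25/(-2.037)² = 0.06025.
Total minor-loss coefficient ΣK = 3·1.9 + 1·0.48 + 3·0.22 = 6.84.
ΔP = [f·L/D + ΣK]·(ρV²/2) = [0.06025·11.53/0.008408 + 6.84]·(672.1·3.653²/2) = [82.62 + 6.84]·4483 = 4.011e+05 Pa.
ΔP = 4.011e+05 Pa = 401.1 kPa.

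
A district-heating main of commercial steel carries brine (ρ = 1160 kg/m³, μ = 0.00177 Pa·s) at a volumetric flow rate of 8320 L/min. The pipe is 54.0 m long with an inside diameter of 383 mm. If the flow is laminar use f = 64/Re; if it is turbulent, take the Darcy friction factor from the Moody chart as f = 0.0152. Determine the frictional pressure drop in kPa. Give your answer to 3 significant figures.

Q = 8320 L/min = 8320/60000 = 0.1387 m³/s.
Cross-sectional area A = πD²/4 = π(0.383)²/4 = 0.1152 m²; mean velocity V = Q/A = 0.1387/0.1152 = 1.204 m/s.
Reynolds number Re = ρVD/μ = 1160 · 1.204 · 0.383 / 0.00177 = 3.021e+05.
Re > 4000 → turbulent; use the Moody-chart value f = 0.0152.
Darcy-Weisbach: ΔP = f(L/D)(ρV²/2) = 0.0152·(54/0.383)·(1160·1.204²/2) = 0.0152·141·840.2 = 1801 Pa.
ΔP = 1801 Pa = 1.80 kPa.

ΔP ≈ 1.80 kPa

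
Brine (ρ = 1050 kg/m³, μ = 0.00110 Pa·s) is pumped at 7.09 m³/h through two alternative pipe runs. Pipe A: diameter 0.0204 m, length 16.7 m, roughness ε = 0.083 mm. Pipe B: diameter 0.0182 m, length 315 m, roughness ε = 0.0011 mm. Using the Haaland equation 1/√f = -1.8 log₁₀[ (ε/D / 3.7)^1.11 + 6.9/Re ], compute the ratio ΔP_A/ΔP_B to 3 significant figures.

ΔP_A/ΔP_B ≈ 0.0514

Pipe A: V = Q/A = 0.001969/0.0003269 = 6.026 m/s; Re = 1.173e+05; ε/D = 0.00407; Haaland → f = 0.02944; ΔP_A = f(L/D)(ρV²/2) = 4.594e+05 Pa.
Pipe B: V = Q/A = 0.001969/0.0002602 = 7.57 m/s; Re = 1.315e+05; ε/D = 6.04e-05; Haaland → f = 0.01715; ΔP_B = f(L/D)(ρV²/2) = 8.933e+06 Pa.
ΔP_A/ΔP_B = 4.594e+05/8.933e+06 = 0.0514.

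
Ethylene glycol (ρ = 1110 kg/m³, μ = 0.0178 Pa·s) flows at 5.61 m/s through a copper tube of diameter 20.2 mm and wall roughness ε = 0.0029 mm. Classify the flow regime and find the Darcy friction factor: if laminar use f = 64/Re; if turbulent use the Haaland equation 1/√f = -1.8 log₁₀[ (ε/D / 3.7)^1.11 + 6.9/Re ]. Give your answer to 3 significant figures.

f ≈ 0.0342

Re = ρVD/μ = 1110·5.61·0.0202/0.0178 = 7067.
Re > 4000 → turbulent. ε/D = 2.9e-06/0.0202 = 0.000144; Haaland: 1/√f = -1.8 log₁₀[1.27e-05 + 0.000976] = 5.409, so f = 0.03419.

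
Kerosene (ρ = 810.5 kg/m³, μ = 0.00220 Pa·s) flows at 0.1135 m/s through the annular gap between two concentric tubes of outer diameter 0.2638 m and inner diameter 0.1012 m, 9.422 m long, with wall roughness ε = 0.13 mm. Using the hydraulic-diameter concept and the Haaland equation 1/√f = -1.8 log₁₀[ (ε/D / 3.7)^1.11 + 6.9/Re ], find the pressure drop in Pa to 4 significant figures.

ΔP ≈ 10.67 Pa

Hydraulic diameter D_h = 4A/P = D_o - D_i = 0.2638 - 0.1012 = 0.1626 m.
Re = ρVD_h/μ = 810.5·0.1135·0.1626/0.0022 = 6799.
ε/D_h = 0.00013/0.1626 = 0.0008; Haaland gives 1/√f = -1.8 log₁₀[8.54e-05+0.00101] = 5.325, so f = 0.03526.
ΔP = f(L/D_h)(ρV²/2) = 0.03526·9.422/0.1626·5.221 = 10.67 Pa.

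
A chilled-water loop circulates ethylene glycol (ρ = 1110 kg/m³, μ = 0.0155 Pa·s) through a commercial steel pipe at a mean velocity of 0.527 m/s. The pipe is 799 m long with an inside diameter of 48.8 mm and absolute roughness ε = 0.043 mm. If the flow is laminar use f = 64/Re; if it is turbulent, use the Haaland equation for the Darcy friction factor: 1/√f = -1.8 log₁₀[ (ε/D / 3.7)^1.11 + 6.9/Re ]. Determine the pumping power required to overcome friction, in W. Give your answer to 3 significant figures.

Reynolds number Re = ρVD/μ = 1110 · 0.527 · 0.0488 / 0.0155 = 1842.
Re < 2300 → laminar flow, so f = 64/Re = 64/1842 = 0.03475 (the turbulent correlation is not needed).
Darcy-Weisbach: ΔP = f(L/D)(ρV²/2) = 0.03475·(799/0.0488)·(1110·0.527²/2) = 0.03475·1.637e+04·154.1 = 8.77e+04 Pa.
Q = V·A = 0.527·0.00187 = 0.0009857 m³/s.
Pumping power P = QΔP = 0.0009857·8.77e+04 = 86.44 W = 86.4 W.

P ≈ 86.4 W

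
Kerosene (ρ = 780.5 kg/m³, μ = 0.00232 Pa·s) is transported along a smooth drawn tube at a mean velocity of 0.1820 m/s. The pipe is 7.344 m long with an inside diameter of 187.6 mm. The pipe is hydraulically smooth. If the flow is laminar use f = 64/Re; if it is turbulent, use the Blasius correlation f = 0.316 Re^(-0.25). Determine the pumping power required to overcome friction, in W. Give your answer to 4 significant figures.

Reynolds number Re = ρVD/μ = 780.5 · 0.182 · 0.1876 / 0.00232 = 1.149e+04.
Re > 4000 → turbulent. Smooth-pipe (Blasius): f = 0.316 Re^(-0.25) = 0.316/(1.149e+04)^0.25 = 0.03052.
Darcy-Weisbach: ΔP = f(L/D)(ρV²/2) = 0.03052·(7.344/0.1876)·(780.5·0.182²/2) = 0.03052·39.15·12.93 = 15.45 Pa.
Q = V·A = 0.182·0.02764 = 0.005031 m³/s.
Pumping power P = QΔP = 0.005031·15.45 = 0.077706 W = 0.07771 W.

P ≈ 0.07771 W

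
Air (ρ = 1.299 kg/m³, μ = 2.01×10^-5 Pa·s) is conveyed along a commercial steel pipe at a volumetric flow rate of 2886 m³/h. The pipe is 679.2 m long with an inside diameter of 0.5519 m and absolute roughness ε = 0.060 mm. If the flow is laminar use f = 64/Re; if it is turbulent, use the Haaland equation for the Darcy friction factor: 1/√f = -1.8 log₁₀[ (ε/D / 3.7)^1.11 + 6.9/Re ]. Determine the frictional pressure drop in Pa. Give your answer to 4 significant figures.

Q = 2886 m³/h = 2886/3600 = 0.8017 m³/s.
Cross-sectional area A = πD²/4 = π(0.5519)²/4 = 0.2392 m²; mean velocity V = Q/A = 0.8017/0.2392 = 3.351 m/s.
Reynolds number Re = ρVD/μ = 1.299 · 3.351 · 0.5519 / 2.01e-05 = 1.195e+05.
Re > 4000 → turbulent. Relative roughness ε/D = 6e-05/0.5519 = 0.000109. Haaland: 1/√f = -1.8 log₁₀[(0.000109/3.7)^1.11 + 6.9/1.195e+05] = -1.8 log₁₀[9.32e-06 + 5.77e-05] = 7.512, so f = 0.01772.
Darcy-Weisbach: ΔP = f(L/D)(ρV²/2) = 0.01772·(679.2/0.5519)·(1.299·3.351²/2) = 0.01772·1231·7.294 = 159 Pa.

ΔP ≈ 159.0 Pa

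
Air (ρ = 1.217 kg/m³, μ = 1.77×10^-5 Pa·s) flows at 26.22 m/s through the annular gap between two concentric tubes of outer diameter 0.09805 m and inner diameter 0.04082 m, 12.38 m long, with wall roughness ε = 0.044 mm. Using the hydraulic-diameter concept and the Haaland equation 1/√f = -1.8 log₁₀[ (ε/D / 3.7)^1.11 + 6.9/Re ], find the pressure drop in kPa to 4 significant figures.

ΔP ≈ 1.906 kPa

Hydraulic diameter D_h = 4A/P = D_o - D_i = 0.09805 - 0.04082 = 0.05723 m.
Re = ρVD_h/μ = 1.217·26.22·0.05723/1.77e-05 = 1.032e+05.
ε/D_h = 4.4e-05/0.05723 = 0.000769; Haaland gives 1/√f = -1.8 log₁₀[8.18e-05+6.69e-05] = 6.89, so f = 0.02106.
ΔP = f(L/D_h)(ρV²/2) = 0.02106·12.38/0.05723·418.3 = 1906 Pa.
ΔP = 1.906 kPa.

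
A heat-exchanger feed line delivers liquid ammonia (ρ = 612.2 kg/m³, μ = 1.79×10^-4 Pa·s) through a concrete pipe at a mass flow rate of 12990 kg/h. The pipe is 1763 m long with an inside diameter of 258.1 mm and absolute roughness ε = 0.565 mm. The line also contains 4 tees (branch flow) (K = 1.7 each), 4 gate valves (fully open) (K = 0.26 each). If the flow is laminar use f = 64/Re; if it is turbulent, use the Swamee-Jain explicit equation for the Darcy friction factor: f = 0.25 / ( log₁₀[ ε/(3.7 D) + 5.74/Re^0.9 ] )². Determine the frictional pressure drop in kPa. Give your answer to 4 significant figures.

ΔP ≈ 0.7158 kPa

ṁ = 12990 kg/h = 12990/3600 = 3.608 kg/s.
A = πD²/4 = π(0.2581)²/4 = 0.05232 m²; mean velocity V = ṁ/(ρA) = 3.608/(612.2 · 0.05232) = 0.1127 m/s.
Reynolds number Re = ρVD/μ = 612.2 · 0.1127 · 0.2581 / 0.000179 = 9.944e+04.
Re > 4000 → turbulent. Relative roughness ε/D = 0.000565/0.2581 = 0.00219. Swamee-Jain: f = 0.25/(log₁₀[0.00219/3.7 + 5.74/9.944e+04^0.9])² = 0.25/(log₁₀[0.000592 + 0.000182])² = 0.25/(-3.111)² = 0.02583.
Total minor-loss coefficient ΣK = 4·1.7 + 4·0.26 = 7.84.
ΔP = [f·L/D + ΣK]·(ρV²/2) = [0.02583·1763/0.2581 + 7.84]·(612.2·0.1127²/2) = [176.4 + 7.84]·3.885 = 715.8 Pa.
ΔP = 715.8 Pa = 0.7158 kPa.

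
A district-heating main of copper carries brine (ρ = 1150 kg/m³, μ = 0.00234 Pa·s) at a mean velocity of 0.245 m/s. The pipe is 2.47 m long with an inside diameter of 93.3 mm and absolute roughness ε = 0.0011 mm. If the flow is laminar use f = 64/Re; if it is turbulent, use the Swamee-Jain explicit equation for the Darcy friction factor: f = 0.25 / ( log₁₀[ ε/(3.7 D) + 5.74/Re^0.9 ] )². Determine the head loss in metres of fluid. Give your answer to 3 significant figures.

Reynolds number Re = ρVD/μ = 1150 · 0.245 · 0.0933 / 0.00234 = 1.123e+04.
Re > 4000 → turbulent. Relative roughness ε/D = 1.1e-06/0.0933 = 1.18e-05. Swamee-Jain: f = 0.25/(log₁₀[1.18e-05/3.7 + 5.74/1.123e+04^0.9])² = 0.25/(log₁₀[3.19e-06 + 0.0013])² = 0.25/(-2.886)² = 0.03003.
Darcy-Weisbach: ΔP = f(L/D)(ρV²/2) = 0.03003·(2.47/0.0933)·(1150·0.245²/2) = 0.03003·26.47·34.51 = 27.44 Pa.
Head loss h_f = ΔP/(ρg) = 27.44/(1150·9.81) = 0.00243 m.

h_f ≈ 0.00243 m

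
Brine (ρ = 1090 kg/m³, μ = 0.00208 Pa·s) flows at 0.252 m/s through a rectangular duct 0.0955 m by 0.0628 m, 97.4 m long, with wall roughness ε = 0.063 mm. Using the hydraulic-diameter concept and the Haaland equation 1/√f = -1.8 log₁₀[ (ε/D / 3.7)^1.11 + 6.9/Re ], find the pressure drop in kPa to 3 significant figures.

Hydraulic diameter D_h = 4A/P = 4·(0.0955·0.0628)/(2·(0.0955+0.0628)) = 0.02399/0.3166 = 0.07577 m.
Re = ρVD_h/μ = 1090·0.252·0.07577/0.00208 = 1.001e+04.
ε/D_h = 6.3e-05/0.07577 = 0.000831; Haaland gives 1/√f = -1.8 log₁₀[8.92e-05+0.00069] = 5.595, so f = 0.03194.
ΔP = f(L/D_h)(ρV²/2) = 0.03194·97.4/0.07577·34.61 = 1421 Pa.
ΔP = 1.42 kPa.

ΔP ≈ 1.42 kPa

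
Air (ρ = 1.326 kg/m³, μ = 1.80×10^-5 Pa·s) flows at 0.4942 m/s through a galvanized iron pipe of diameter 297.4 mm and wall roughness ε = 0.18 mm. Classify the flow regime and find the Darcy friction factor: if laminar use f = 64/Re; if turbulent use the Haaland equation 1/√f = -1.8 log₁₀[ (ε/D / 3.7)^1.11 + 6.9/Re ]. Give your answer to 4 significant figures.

Re = ρVD/μ = 1.326·0.4942·0.2974/1.8e-05 = 1.083e+04.
Re > 4000 → turbulent. ε/D = 0.00018/0.2974 = 0.000605; Haaland: 1/√f = -1.8 log₁₀[6.27e-05 + 0.000637] = 5.679, so f = 0.03101.

f ≈ 0.03101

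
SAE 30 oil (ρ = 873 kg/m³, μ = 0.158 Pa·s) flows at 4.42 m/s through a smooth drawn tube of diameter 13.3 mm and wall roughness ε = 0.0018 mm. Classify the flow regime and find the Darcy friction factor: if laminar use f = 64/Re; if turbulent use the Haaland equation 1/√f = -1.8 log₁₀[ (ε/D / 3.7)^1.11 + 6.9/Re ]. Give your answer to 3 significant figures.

Re = ρVD/μ = 873·4.42·0.0133/0.158 = 324.8.
Re < 2300 → laminar, so f = 64/Re = 0.197 (roughness is irrelevant in laminar flow).

f ≈ 0.197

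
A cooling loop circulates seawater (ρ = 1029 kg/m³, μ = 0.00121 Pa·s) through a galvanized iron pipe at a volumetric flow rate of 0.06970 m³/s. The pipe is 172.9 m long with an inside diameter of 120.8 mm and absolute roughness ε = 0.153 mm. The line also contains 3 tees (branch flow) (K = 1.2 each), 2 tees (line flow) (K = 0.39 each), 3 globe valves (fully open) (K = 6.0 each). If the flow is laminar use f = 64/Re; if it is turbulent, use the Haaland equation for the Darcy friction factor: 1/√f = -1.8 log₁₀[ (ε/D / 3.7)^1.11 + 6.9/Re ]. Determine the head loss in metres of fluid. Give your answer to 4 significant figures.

h_f ≈ 99.42 m

Cross-sectional area A = πD²/4 = π(0.1208)²/4 = 0.01146 m²; mean velocity V = Q/A = 0.0697/0.01146 = 6.081 m/s.
Reynolds number Re = ρVD/μ = 1029 · 6.081 · 0.1208 / 0.00121 = 6.247e+05.
Re > 4000 → turbulent. Relative roughness ε/D = 0.000153/0.1208 = 0.00127. Haaland: 1/√f = -1.8 log₁₀[(0.00127/3.7)^1.11 + 6.9/6.247e+05] = -1.8 log₁₀[0.000142 + 1.1e-05] = 6.866, so f = 0.02121.
Total minor-loss coefficient ΣK = 3·1.2 + 2·0.39 + 3·6 = 22.4.
ΔP = [f·L/D + ΣK]·(ρV²/2) = [0.02121·172.9/0.1208 + 22.4]·(1029·6.081²/2) = [30.36 + 22.4]·1.903e+04 = 1.004e+06 Pa.
Head loss h_f = ΔP/(ρg) = 1.004e+06/(1029·9.81) = 99.42 m.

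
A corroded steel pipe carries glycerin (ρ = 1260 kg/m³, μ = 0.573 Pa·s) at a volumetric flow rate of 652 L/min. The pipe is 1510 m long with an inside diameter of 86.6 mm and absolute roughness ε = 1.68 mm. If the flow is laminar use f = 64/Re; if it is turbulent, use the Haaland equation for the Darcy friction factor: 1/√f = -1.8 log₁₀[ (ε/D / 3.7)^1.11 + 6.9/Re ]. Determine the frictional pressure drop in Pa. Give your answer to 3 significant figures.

Q = 652 L/min = 652/60000 = 0.01087 m³/s.
Cross-sectional area A = πD²/4 = π(0.0866)²/4 = 0.00589 m²; mean velocity V = Q/A = 0.01087/0.00589 = 1.845 m/s.
Reynolds number Re = ρVD/μ = 1260 · 1.845 · 0.0866 / 0.573 = 351.3.
Re < 2300 → laminar flow, so f = 64/Re = 64/351.3 = 0.1822 (the turbulent correlation is not needed).
Darcy-Weisbach: ΔP = f(L/D)(ρV²/2) = 0.1822·(1510/0.0866)·(1260·1.845²/2) = 0.1822·1.744e+04·2144 = 6.811e+06 Pa.

ΔP ≈ 6.81×10^6 Pa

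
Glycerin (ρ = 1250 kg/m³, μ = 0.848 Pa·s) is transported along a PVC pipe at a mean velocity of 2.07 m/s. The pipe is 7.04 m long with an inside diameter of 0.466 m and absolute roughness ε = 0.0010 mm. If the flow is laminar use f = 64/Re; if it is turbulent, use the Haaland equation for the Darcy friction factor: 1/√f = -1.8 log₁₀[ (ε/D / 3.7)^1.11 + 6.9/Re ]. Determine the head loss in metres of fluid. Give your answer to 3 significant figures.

h_f ≈ 0.149 m

Reynolds number Re = ρVD/μ = 1250 · 2.07 · 0.466 / 0.848 = 1422.
Re < 2300 → laminar flow, so f = 64/Re = 64/1422 = 0.04501 (the turbulent correlation is not needed).
Darcy-Weisbach: ΔP = f(L/D)(ρV²/2) = 0.04501·(7.04/0.466)·(1250·2.07²/2) = 0.04501·15.11·2678 = 1821 Pa.
Head loss h_f = ΔP/(ρg) = 1821/(1250·9.81) = 0.149 m.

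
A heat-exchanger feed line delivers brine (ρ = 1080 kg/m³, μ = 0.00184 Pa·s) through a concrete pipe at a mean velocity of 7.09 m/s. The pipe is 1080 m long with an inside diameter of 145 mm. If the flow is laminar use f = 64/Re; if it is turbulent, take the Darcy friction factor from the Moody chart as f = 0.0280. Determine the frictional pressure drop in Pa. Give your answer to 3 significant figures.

Reynolds number Re = ρVD/μ = 1080 · 7.09 · 0.145 / 0.00184 = 6.034e+05.
Re > 4000 → turbulent; use the Moody-chart value f = 0.0280.
Darcy-Weisbach: ΔP = f(L/D)(ρV²/2) = 0.028·(1080/0.145)·(1080·7.09²/2) = 0.028·7448·2.714e+04 = 5.661e+06 Pa.

ΔP ≈ 5.66×10^6 Pa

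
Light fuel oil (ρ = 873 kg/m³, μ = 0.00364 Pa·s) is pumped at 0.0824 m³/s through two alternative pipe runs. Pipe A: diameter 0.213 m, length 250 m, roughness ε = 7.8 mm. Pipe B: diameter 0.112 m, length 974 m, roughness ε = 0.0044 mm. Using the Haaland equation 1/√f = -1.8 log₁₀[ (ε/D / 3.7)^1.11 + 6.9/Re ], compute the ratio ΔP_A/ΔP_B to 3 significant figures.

Pipe A: V = Q/A = 0.0824/0.03563 = 2.312 m/s; Re = 1.181e+05; ε/D = 0.0366; Haaland → f = 0.06258; ΔP_A = f(L/D)(ρV²/2) = 1.715e+05 Pa.
Pipe B: V = Q/A = 0.0824/0.009852 = 8.364 m/s; Re = 2.247e+05; ε/D = 3.93e-05; Haaland → f = 0.01543; ΔP_B = f(L/D)(ρV²/2) = 4.098e+06 Pa.
ΔP_A/ΔP_B = 1.715e+05/4.098e+06 = 0.0418.

ΔP_A/ΔP_B ≈ 0.0418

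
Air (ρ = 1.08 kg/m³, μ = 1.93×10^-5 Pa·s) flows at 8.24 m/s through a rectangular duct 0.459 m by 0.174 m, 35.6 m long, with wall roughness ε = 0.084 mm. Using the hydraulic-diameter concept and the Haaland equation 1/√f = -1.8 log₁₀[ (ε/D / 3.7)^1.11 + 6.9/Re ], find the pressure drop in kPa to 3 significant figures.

Hydraulic diameter D_h = 4A/P = 4·(0.459·0.174)/(2·(0.459+0.174)) = 0.3195/1.266 = 0.2523 m.
Re = ρVD_h/μ = 1.08·8.24·0.2523/1.93e-05 = 1.164e+05.
ε/D_h = 8.4e-05/0.2523 = 0.000333; Haaland gives 1/√f = -1.8 log₁₀[3.23e-05+5.93e-05] = 7.269, so f = 0.01893.
ΔP = f(L/D_h)(ρV²/2) = 0.01893·35.6/0.2523·36.66 = 97.9 Pa.
ΔP = 0.0979 kPa.

ΔP ≈ 0.0979 kPa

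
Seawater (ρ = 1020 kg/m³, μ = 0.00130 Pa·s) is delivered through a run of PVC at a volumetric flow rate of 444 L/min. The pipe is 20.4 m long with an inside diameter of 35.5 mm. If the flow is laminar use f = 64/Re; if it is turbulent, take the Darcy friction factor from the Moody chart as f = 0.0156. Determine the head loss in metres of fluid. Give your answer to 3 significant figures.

Q = 444 L/min = 444/60000 = 0.0074 m³/s.
Cross-sectional area A = πD²/4 = π(0.0355)²/4 = 0.0009898 m²; mean velocity V = Q/A = 0.0074/0.0009898 = 7.476 m/s.
Reynolds number Re = ρVD/μ = 1020 · 7.476 · 0.0355 / 0.0013 = 2.082e+05.
Re > 4000 → turbulent; use the Moody-chart value f = 0.0156.
Darcy-Weisbach: ΔP = f(L/D)(ρV²/2) = 0.0156·(20.4/0.0355)·(1020·7.476²/2) = 0.0156·574.6·2.851e+04 = 2.555e+05 Pa.
Head loss h_f = ΔP/(ρg) = 2.555e+05/(1020·9.81) = 25.5 m.

h_f ≈ 25.5 m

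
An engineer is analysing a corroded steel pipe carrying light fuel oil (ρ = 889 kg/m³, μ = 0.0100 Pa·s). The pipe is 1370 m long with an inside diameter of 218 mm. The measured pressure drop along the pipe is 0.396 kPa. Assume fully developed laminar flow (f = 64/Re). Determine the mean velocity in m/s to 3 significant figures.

V ≈ 0.0429 m/s

For laminar flow, f = 64/Re with Re = ρVD/μ, so Darcy-Weisbach reduces to ΔP = 32μLV/D². Solving for V: V = ΔP·D²/(32μL) = 396·(0.218)²/(32·0.01·1370) = 0.04293 m/s.
Check: Re = ρVD/μ = 889·0.04293·0.218/0.01 = 831.9 < 2300, so the laminar assumption holds.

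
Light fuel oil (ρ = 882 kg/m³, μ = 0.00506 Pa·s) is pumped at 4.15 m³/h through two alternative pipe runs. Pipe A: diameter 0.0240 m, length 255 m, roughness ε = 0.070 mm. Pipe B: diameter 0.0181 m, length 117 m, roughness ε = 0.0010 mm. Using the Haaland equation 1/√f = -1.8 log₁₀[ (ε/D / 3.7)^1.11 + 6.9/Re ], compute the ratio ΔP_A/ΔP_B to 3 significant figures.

Pipe A: V = Q/A = 0.001153/0.0004524 = 2.548 m/s; Re = 1.066e+04; ε/D = 0.00292; Haaland → f = 0.03436; ΔP_A = f(L/D)(ρV²/2) = 1.045e+06 Pa.
Pipe B: V = Q/A = 0.001153/0.0002573 = 4.48 m/s; Re = 1.413e+04; ε/D = 5.52e-05; Haaland → f = 0.02821; ΔP_B = f(L/D)(ρV²/2) = 1.614e+06 Pa.
ΔP_A/ΔP_B = 1.045e+06/1.614e+06 = 0.648.

ΔP_A/ΔP_B ≈ 0.648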